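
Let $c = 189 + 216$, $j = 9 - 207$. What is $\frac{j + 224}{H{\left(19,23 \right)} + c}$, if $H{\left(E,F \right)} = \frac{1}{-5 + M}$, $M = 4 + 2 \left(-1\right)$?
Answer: $\frac{39}{607} \approx 0.06425$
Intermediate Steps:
$j = -198$
$M = 2$ ($M = 4 - 2 = 2$)
$c = 405$
$H{\left(E,F \right)} = - \frac{1}{3}$ ($H{\left(E,F \right)} = \frac{1}{-5 + 2} = \frac{1}{-3} = - \frac{1}{3}$)
$\frac{j + 224}{H{\left(19,23 \right)} + c} = \frac{-198 + 224}{- \frac{1}{3} + 405} = \frac{26}{\frac{1214}{3}} = 26 \cdot \frac{3}{1214} = \frac{39}{607}$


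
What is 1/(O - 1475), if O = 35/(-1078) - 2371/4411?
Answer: -61754/91122349 ≈ -0.00067770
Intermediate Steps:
O = -35199/61754 (O = 35*(-1/1078) - 2371*1/4411 = -5/154 - 2371/4411 = -35199/61754 ≈ -0.56999)
1/(O - 1475) = 1/(-35199/61754 - 1475) = 1/(-91122349/61754) = -61754/91122349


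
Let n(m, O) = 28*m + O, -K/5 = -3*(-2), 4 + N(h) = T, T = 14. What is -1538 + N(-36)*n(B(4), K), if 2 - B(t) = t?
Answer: -2398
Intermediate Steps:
B(t) = 2 - t
N(h) = 10 (N(h) = -4 + 14 = 10)
K = -30 (K = -(-15)*(-2) = -5*6 = -30)
n(m, O) = O + 28*m
-1538 + N(-36)*n(B(4), K) = -1538 + 10*(-30 + 28*(2 - 1*4)) = -1538 + 10*(-30 + 28*(2 - 4)) = -1538 + 10*(-30 + 28*(-2)) = -1538 + 10*(-30 - 56) = -1538 + 10*(-86) = -1538 - 860 = -2398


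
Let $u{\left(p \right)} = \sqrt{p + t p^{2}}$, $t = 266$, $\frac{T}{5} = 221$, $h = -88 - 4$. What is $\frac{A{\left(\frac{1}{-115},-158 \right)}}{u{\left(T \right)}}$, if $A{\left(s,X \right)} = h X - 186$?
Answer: $\frac{2870 \sqrt{36088195}}{21652917} \approx 0.79625$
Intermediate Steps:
$h = -92$ ($h = -88 - 4 = -92$)
$T = 1105$ ($T = 5 \cdot 221 = 1105$)
$A{\left(s,X \right)} = -186 - 92 X$ ($A{\left(s,X \right)} = - 92 X - 186 = -186 - 92 X$)
$u{\left(p \right)} = \sqrt{p + 266 p^{2}}$
$\frac{A{\left(\frac{1}{-115},-158 \right)}}{u{\left(T \right)}} = \frac{-186 - -14536}{\sqrt{1105 \left(1 + 266 \cdot 1105\right)}} = \frac{-186 + 14536}{\sqrt{1105 \left(1 + 293930\right)}} = \frac{14350}{\sqrt{1105 \cdot 293931}} = \frac{14350}{\sqrt{324793755}} = \frac{14350}{3 \sqrt{36088195}} = 14350 \frac{\sqrt{36088195}}{108264585} = \frac{2870 \sqrt{36088195}}{21652917}$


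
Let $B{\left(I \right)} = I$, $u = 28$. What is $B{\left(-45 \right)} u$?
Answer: $-1260$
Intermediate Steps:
$B{\left(-45 \right)} u = \left(-45\right) 28 = -1260$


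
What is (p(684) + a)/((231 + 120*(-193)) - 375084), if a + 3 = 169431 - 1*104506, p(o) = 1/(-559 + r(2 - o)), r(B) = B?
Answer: -3836581/23520673 ≈ -0.16312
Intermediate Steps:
p(o) = 1/(-557 - o) (p(o) = 1/(-559 + (2 - o)) = 1/(-557 - o))
a = 64922 (a = -3 + (169431 - 1*104506) = -3 + (169431 - 104506) = -3 + 64925 = 64922)
(p(684) + a)/((231 + 120*(-193)) - 375084) = (-1/(557 + 684) + 64922)/((231 + 120*(-193)) - 375084) = (-1/1241 + 64922)/((231 - 23160) - 375084) = (-1*1/1241 + 64922)/(-22929 - 375084) = (-1/1241 + 64922)/(-398013) = (80568201/1241)*(-1/398013) = -3836581/23520673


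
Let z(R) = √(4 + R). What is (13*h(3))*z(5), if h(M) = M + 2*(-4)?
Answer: -195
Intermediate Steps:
h(M) = -8 + M (h(M) = M - 8 = -8 + M)
(13*h(3))*z(5) = (13*(-8 + 3))*√(4 + 5) = (13*(-5))*√9 = -65*3 = -195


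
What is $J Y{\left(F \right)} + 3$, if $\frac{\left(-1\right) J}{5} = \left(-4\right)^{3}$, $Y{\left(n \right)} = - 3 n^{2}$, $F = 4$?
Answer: $-15357$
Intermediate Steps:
$J = 320$ ($J = - 5 \left(-4\right)^{3} = \left(-5\right) \left(-64\right) = 320$)
$J Y{\left(F \right)} + 3 = 320 \left(- 3 \cdot 4^{2}\right) + 3 = 320 \left(\left(-3\right) 16\right) + 3 = 320 \left(-48\right) + 3 = -15360 + 3 = -15357$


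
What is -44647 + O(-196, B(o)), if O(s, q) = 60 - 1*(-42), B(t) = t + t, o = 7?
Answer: -44545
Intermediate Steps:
B(t) = 2*t
O(s, q) = 102 (O(s, q) = 60 + 42 = 102)
-44647 + O(-196, B(o)) = -44647 + 102 = -44545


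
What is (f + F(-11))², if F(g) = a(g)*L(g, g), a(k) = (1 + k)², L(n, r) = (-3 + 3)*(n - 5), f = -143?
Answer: 20449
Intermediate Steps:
L(n, r) = 0 (L(n, r) = 0*(-5 + n) = 0)
F(g) = 0 (F(g) = (1 + g)²*0 = 0)
(f + F(-11))² = (-143 + 0)² = (-143)² = 20449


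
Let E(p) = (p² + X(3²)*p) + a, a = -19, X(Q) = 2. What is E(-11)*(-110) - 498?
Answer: -9298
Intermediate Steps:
E(p) = -19 + p² + 2*p (E(p) = (p² + 2*p) - 19 = -19 + p² + 2*p)
E(-11)*(-110) - 498 = (-19 + (-11)² + 2*(-11))*(-110) - 498 = (-19 + 121 - 22)*(-110) - 498 = 80*(-110) - 498 = -8800 - 498 = -9298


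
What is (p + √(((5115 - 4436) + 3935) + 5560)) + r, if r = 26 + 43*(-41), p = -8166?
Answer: -9903 + √10174 ≈ -9802.1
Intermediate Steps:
r = -1737 (r = 26 - 1763 = -1737)
(p + √(((5115 - 4436) + 3935) + 5560)) + r = (-8166 + √(((5115 - 4436) + 3935) + 5560)) - 1737 = (-8166 + √((679 + 3935) + 5560)) - 1737 = (-8166 + √(4614 + 5560)) - 1737 = (-8166 + √10174) - 1737 = -9903 + √10174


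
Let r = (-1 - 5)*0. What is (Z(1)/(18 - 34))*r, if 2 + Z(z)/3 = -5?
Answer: 0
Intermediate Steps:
Z(z) = -21 (Z(z) = -6 + 3*(-5) = -6 - 15 = -21)
r = 0 (r = -6*0 = 0)
(Z(1)/(18 - 34))*r = (-21/(18 - 34))*0 = (-21/(-16))*0 = -1/16*(-21)*0 = (21/16)*0 = 0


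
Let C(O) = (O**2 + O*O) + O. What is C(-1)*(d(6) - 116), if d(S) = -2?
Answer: -118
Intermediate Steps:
C(O) = O + 2*O**2 (C(O) = (O**2 + O**2) + O = 2*O**2 + O = O + 2*O**2)
C(-1)*(d(6) - 116) = (-(1 + 2*(-1)))*(-2 - 116) = -(1 - 2)*(-118) = -1*(-1)*(-118) = 1*(-118) = -118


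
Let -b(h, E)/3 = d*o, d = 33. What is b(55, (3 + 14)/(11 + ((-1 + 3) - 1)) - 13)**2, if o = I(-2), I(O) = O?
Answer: 39204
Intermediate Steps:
o = -2
b(h, E) = 198 (b(h, E) = -99*(-2) = -3*(-66) = 198)
b(55, (3 + 14)/(11 + ((-1 + 3) - 1)) - 13)**2 = 198**2 = 39204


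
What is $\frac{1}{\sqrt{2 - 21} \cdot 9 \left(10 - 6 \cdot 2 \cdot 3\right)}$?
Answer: $\frac{i \sqrt{19}}{4446} \approx 0.00098041 i$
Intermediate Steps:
$\frac{1}{\sqrt{2 - 21} \cdot 9 \left(10 - 6 \cdot 2 \cdot 3\right)} = \frac{1}{\sqrt{-19} \cdot 9 \left(10 - 12 \cdot 3\right)} = \frac{1}{i \sqrt{19} \cdot 9 \left(10 - 36\right)} = \frac{1}{9 i \sqrt{19} \left(10 - 36\right)} = \frac{1}{9 i \sqrt{19} \left(-26\right)} = \frac{1}{\left(-234\right) i \sqrt{19}} = \frac{i \sqrt{19}}{4446}$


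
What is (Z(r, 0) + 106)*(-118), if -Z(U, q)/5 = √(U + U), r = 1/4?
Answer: -12508 + 295*√2 ≈ -12091.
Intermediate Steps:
r = ¼ ≈ 0.25000
Z(U, q) = -5*√2*√U (Z(U, q) = -5*√(U + U) = -5*√2*√U)
(Z(r, 0) + 106)*(-118) = (-5*√2*√(¼) + 106)*(-118) = (-5*√2*½ + 106)*(-118) = (-5*√2/2 + 106)*(-118) = (106 - 5*√2/2)*(-118) = -12508 + 295*√2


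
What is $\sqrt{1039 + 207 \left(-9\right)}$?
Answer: $2 i \sqrt{206} \approx 28.705 i$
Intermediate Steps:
$\sqrt{1039 + 207 \left(-9\right)} = \sqrt{1039 - 1863} = \sqrt{-824} = 2 i \sqrt{206}$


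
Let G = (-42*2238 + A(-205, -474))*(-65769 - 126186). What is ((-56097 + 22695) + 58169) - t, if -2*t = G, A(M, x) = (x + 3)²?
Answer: -24540437441/2 ≈ -1.2270e+10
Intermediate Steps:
A(M, x) = (3 + x)²
G = -24540486975 (G = (-42*2238 + (3 - 474)²)*(-65769 - 126186) = (-93996 + (-471)²)*(-191955) = (-93996 + 221841)*(-191955) = 127845*(-191955) = -24540486975)
t = 24540486975/2 (t = -½*(-24540486975) = 24540486975/2 ≈ 1.2270e+10)
((-56097 + 22695) + 58169) - t = ((-56097 + 22695) + 58169) - 1*24540486975/2 = (-33402 + 58169) - 24540486975/2 = 24767 - 24540486975/2 = -24540437441/2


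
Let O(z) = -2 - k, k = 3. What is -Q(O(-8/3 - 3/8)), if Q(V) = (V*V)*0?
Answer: 0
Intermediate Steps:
O(z) = -5 (O(z) = -2 - 1*3 = -2 - 3 = -5)
Q(V) = 0 (Q(V) = V²*0 = 0)
-Q(O(-8/3 - 3/8)) = -1*0 = 0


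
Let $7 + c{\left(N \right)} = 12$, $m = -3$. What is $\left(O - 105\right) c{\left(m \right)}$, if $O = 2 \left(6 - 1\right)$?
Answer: $-475$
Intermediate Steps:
$c{\left(N \right)} = 5$ ($c{\left(N \right)} = -7 + 12 = 5$)
$O = 10$ ($O = 2 \cdot 5 = 10$)
$\left(O - 105\right) c{\left(m \right)} = \left(10 - 105\right) 5 = \left(-95\right) 5 = -475$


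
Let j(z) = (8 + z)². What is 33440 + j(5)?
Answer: 33609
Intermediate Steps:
33440 + j(5) = 33440 + (8 + 5)² = 33440 + 13² = 33440 + 169 = 33609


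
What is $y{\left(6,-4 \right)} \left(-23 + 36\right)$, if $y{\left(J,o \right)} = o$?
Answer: $-52$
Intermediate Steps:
$y{\left(6,-4 \right)} \left(-23 + 36\right) = - 4 \left(-23 + 36\right) = \left(-4\right) 13 = -52$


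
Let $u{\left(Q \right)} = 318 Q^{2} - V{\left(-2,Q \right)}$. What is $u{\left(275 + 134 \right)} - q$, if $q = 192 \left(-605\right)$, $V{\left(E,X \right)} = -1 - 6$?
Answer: $53311525$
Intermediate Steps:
$V{\left(E,X \right)} = -7$
$u{\left(Q \right)} = 7 + 318 Q^{2}$ ($u{\left(Q \right)} = 318 Q^{2} - -7 = 318 Q^{2} + 7 = 7 + 318 Q^{2}$)
$q = -116160$
$u{\left(275 + 134 \right)} - q = \left(7 + 318 \left(275 + 134\right)^{2}\right) - -116160 = \left(7 + 318 \cdot 409^{2}\right) + 116160 = \left(7 + 318 \cdot 167281\right) + 116160 = \left(7 + 53195358\right) + 116160 = 53195365 + 116160 = 53311525$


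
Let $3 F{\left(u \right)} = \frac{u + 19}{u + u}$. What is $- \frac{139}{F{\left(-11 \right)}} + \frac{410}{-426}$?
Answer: $\frac{976211}{852} \approx 1145.8$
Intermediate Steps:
$F{\left(u \right)} = \frac{19 + u}{6 u}$ ($F{\left(u \right)} = \frac{\left(u + 19\right) \frac{1}{u + u}}{3} = \frac{\left(19 + u\right) \frac{1}{2 u}}{3} = \frac{\frac{1}{2} \frac{1}{u} \left(19 + u\right)}{3} = \frac{19 + u}{6 u}$)
$- \frac{139}{F{\left(-11 \right)}} + \frac{410}{-426} = - \frac{139}{\frac{1}{6} \frac{1}{-11} \left(19 - 11\right)} + \frac{410}{-426} = - \frac{139}{\frac{1}{6} \left(- \frac{1}{11}\right) 8} + 410 \left(- \frac{1}{426}\right) = - \frac{139}{- \frac{4}{33}} - \frac{205}{213} = \left(-139\right) \left(- \frac{33}{4}\right) - \frac{205}{213} = \frac{4587}{4} - \frac{205}{213} = \frac{976211}{852}$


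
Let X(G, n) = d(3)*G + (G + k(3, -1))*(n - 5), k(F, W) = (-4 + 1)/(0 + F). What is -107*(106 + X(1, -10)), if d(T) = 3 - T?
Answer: -11342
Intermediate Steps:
k(F, W) = -3/F
X(G, n) = (-1 + G)*(-5 + n) (X(G, n) = (3 - 1*3)*G + (G - 3/3)*(n - 5) = (3 - 3)*G + (G - 3*⅓)*(-5 + n) = 0*G + (G - 1)*(-5 + n) = 0 + (-1 + G)*(-5 + n) = (-1 + G)*(-5 + n))
-107*(106 + X(1, -10)) = -107*(106 + (5 - 1*(-10) - 5*1 + 1*(-10))) = -107*(106 + (5 + 10 - 5 - 10)) = -107*(106 + 0) = -107*106 = -11342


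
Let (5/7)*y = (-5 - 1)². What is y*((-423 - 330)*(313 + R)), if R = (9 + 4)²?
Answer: -91462392/5 ≈ -1.8292e+7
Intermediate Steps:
R = 169 (R = 13² = 169)
y = 252/5 (y = 7*(-5 - 1)²/5 = (7/5)*(-6)² = (7/5)*36 = 252/5 ≈ 50.400)
y*((-423 - 330)*(313 + R)) = 252*((-423 - 330)*(313 + 169))/5 = 252*(-753*482)/5 = (252/5)*(-362946) = -91462392/5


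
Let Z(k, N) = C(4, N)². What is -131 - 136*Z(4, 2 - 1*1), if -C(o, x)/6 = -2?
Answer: -19715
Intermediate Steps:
C(o, x) = 12 (C(o, x) = -6*(-2) = 12)
Z(k, N) = 144 (Z(k, N) = 12² = 144)
-131 - 136*Z(4, 2 - 1*1) = -131 - 136*144 = -131 - 19584 = -19715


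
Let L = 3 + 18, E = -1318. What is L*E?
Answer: -27678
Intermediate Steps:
L = 21
L*E = 21*(-1318) = -27678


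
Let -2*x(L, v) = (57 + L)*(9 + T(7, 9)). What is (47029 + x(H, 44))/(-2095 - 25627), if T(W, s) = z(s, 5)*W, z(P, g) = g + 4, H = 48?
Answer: -43249/27722 ≈ -1.5601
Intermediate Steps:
z(P, g) = 4 + g
T(W, s) = 9*W (T(W, s) = (4 + 5)*W = 9*W)
x(L, v) = -2052 - 36*L (x(L, v) = -(57 + L)*(9 + 9*7)/2 = -(57 + L)*(9 + 63)/2 = -(57 + L)*72/2 = -(4104 + 72*L)/2 = -2052 - 36*L)
(47029 + x(H, 44))/(-2095 - 25627) = (47029 + (-2052 - 36*48))/(-2095 - 25627) = (47029 + (-2052 - 1728))/(-27722) = (47029 - 3780)*(-1/27722) = 43249*(-1/27722) = -43249/27722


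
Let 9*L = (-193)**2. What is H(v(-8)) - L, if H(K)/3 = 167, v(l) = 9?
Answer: -32740/9 ≈ -3637.8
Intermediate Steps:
L = 37249/9 (L = (1/9)*(-193)**2 = (1/9)*37249 = 37249/9 ≈ 4138.8)
H(K) = 501 (H(K) = 3*167 = 501)
H(v(-8)) - L = 501 - 1*37249/9 = 501 - 37249/9 = -32740/9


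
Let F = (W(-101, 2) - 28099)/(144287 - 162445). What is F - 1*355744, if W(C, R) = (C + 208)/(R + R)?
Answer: -25838285919/72632 ≈ -3.5574e+5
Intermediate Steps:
W(C, R) = (208 + C)/(2*R) (W(C, R) = (208 + C)/((2*R)) = (208 + C)*(1/(2*R)) = (208 + C)/(2*R))
F = 112289/72632 (F = ((½)*(208 - 101)/2 - 28099)/(144287 - 162445) = ((½)*(½)*107 - 28099)/(-18158) = (107/4 - 28099)*(-1/18158) = -112289/4*(-1/18158) = 112289/72632 ≈ 1.5460)
F - 1*355744 = 112289/72632 - 1*355744 = 112289/72632 - 355744 = -25838285919/72632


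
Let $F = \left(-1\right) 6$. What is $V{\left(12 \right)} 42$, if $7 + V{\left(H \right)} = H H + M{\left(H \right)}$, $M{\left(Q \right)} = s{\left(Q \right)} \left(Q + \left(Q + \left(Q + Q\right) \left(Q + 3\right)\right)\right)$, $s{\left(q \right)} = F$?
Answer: $-91014$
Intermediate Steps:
$F = -6$
$s{\left(q \right)} = -6$
$M{\left(Q \right)} = - 12 Q - 12 Q \left(3 + Q\right)$ ($M{\left(Q \right)} = - 6 \left(Q + \left(Q + \left(Q + Q\right) \left(Q + 3\right)\right)\right) = - 6 \left(Q + \left(Q + 2 Q \left(3 + Q\right)\right)\right) = - 6 \left(2 Q + 2 Q \left(3 + Q\right)\right) = - 12 Q - 12 Q \left(3 + Q\right)$)
$V{\left(H \right)} = -7 + H^{2} - 12 H \left(4 + H\right)$ ($V{\left(H \right)} = -7 - \left(- H H + 12 H \left(4 + H\right)\right) = -7 + \left(H^{2} - 12 H \left(4 + H\right)\right) = -7 + H^{2} - 12 H \left(4 + H\right)$)
$V{\left(12 \right)} 42 = \left(-7 + 12^{2} - 144 \left(4 + 12\right)\right) 42 = \left(-7 + 144 - 144 \cdot 16\right) 42 = \left(-7 + 144 - 2304\right) 42 = \left(-2167\right) 42 = -91014$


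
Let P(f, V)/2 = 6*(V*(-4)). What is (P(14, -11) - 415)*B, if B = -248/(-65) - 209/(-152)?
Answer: 304987/520 ≈ 586.51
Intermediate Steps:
P(f, V) = -48*V (P(f, V) = 2*(6*(V*(-4))) = 2*(6*(-4*V)) = 2*(-24*V) = -48*V)
B = 2699/520 (B = -248*(-1/65) - 209*(-1/152) = 248/65 + 11/8 = 2699/520 ≈ 5.1904)
(P(14, -11) - 415)*B = (-48*(-11) - 415)*(2699/520) = (528 - 415)*(2699/520) = 113*(2699/520) = 304987/520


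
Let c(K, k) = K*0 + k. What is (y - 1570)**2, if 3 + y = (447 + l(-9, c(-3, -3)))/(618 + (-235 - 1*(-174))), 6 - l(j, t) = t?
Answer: 766859247025/310249 ≈ 2.4718e+6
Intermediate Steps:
c(K, k) = k (c(K, k) = 0 + k = k)
l(j, t) = 6 - t
y = -1215/557 (y = -3 + (447 + (6 - 1*(-3)))/(618 + (-235 - 1*(-174))) = -3 + (447 + (6 + 3))/(618 + (-235 + 174)) = -3 + (447 + 9)/(618 - 61) = -3 + 456/557 = -1215/557 ≈ -2.1813)
(y - 1570)**2 = (-1215/557 - 1570)**2 = (-875705/557)**2 = 766859247025/310249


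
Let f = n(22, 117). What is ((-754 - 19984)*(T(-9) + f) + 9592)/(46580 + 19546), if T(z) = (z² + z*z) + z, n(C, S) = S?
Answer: -2794834/33063 ≈ -84.531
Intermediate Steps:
f = 117
T(z) = z + 2*z² (T(z) = (z² + z²) + z = 2*z² + z = z + 2*z²)
((-754 - 19984)*(T(-9) + f) + 9592)/(46580 + 19546) = ((-754 - 19984)*(-9*(1 + 2*(-9)) + 117) + 9592)/(46580 + 19546) = (-20738*(-9*(1 - 18) + 117) + 9592)/66126 = (-20738*(-9*(-17) + 117) + 9592)*(1/66126) = (-20738*(153 + 117) + 9592)*(1/66126) = (-20738*270 + 9592)*(1/66126) = (-5599260 + 9592)*(1/66126) = -5589668*1/66126 = -2794834/33063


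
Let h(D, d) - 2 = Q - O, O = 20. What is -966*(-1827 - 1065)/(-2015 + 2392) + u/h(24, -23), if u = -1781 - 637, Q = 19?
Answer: 1882086/377 ≈ 4992.3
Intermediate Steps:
u = -2418
h(D, d) = 1 (h(D, d) = 2 + (19 - 1*20) = 2 + (19 - 20) = 2 - 1 = 1)
-966*(-1827 - 1065)/(-2015 + 2392) + u/h(24, -23) = -966*(-1827 - 1065)/(-2015 + 2392) - 2418/1 = -966/(377/(-2892)) - 2418*1 = -966/(377*(-1/2892)) - 2418 = -966/(-377/2892) - 2418 = -966*(-2892/377) - 2418 = 2793672/377 - 2418 = 1882086/377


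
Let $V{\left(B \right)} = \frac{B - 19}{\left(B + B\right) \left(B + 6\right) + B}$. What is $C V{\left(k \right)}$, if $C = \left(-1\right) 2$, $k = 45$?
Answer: $- \frac{52}{4635} \approx -0.011219$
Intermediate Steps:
$C = -2$
$V{\left(B \right)} = \frac{-19 + B}{B + 2 B \left(6 + B\right)}$ ($V{\left(B \right)} = \frac{-19 + B}{2 B \left(6 + B\right) + B} = \frac{-19 + B}{B + 2 B \left(6 + B\right)}$)
$C V{\left(k \right)} = - 2 \frac{-19 + 45}{45 \left(13 + 2 \cdot 45\right)} = - 2 \cdot \frac{1}{45} \frac{1}{13 + 90} \cdot 26 = - 2 \cdot \frac{1}{45} \cdot \frac{1}{103} \cdot 26 = \left(-2\right) \frac{26}{4635} = - \frac{52}{4635}$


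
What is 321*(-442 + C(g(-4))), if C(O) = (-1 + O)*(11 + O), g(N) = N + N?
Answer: -150549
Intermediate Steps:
g(N) = 2*N
321*(-442 + C(g(-4))) = 321*(-442 + (-11 + (2*(-4))**2 + 10*(2*(-4)))) = 321*(-442 + (-11 + (-8)**2 + 10*(-8))) = 321*(-442 + (-11 + 64 - 80)) = 321*(-442 - 27) = 321*(-469) = -150549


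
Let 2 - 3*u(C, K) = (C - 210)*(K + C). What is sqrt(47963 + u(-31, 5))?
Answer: 5*sqrt(1835) ≈ 214.18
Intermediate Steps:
u(C, K) = 2/3 - (-210 + C)*(C + K)/3 (u(C, K) = 2/3 - (C - 210)*(K + C)/3 = 2/3 - (-210 + C)*(C + K)/3)
sqrt(47963 + u(-31, 5)) = sqrt(47963 + (2/3 + 70*(-31) + 70*5 - 1/3*(-31)**2 - 1/3*(-31)*5)) = sqrt(47963 + (2/3 - 2170 + 350 - 1/3*961 + 155/3)) = sqrt(47963 + (2/3 - 2170 + 350 - 961/3 + 155/3)) = sqrt(47963 - 2088) = sqrt(45875) = 5*sqrt(1835)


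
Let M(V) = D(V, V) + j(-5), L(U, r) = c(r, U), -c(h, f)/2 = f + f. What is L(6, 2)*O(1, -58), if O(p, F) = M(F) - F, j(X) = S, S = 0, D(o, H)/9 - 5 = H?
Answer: 10056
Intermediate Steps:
D(o, H) = 45 + 9*H
j(X) = 0
c(h, f) = -4*f (c(h, f) = -2*(f + f) = -4*f)
L(U, r) = -4*U
M(V) = 45 + 9*V (M(V) = (45 + 9*V) + 0 = 45 + 9*V)
O(p, F) = 45 + 8*F (O(p, F) = (45 + 9*F) - F = 45 + 8*F)
L(6, 2)*O(1, -58) = (-4*6)*(45 + 8*(-58)) = -24*(45 - 464) = -24*(-419) = 10056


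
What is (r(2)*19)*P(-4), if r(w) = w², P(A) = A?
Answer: -304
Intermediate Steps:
(r(2)*19)*P(-4) = (2²*19)*(-4) = (4*19)*(-4) = 76*(-4) = -304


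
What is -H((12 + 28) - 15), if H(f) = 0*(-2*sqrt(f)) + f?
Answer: -25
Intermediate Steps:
H(f) = f (H(f) = 0 + f = f)
-H((12 + 28) - 15) = -((12 + 28) - 15) = -(40 - 15) = -1*25 = -25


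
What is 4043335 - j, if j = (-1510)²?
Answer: 1763235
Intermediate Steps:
j = 2280100
4043335 - j = 4043335 - 1*2280100 = 4043335 - 2280100 = 1763235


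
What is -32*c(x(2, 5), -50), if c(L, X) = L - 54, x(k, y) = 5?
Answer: 1568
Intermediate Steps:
c(L, X) = -54 + L
-32*c(x(2, 5), -50) = -32*(-54 + 5) = -32*(-49) = 1568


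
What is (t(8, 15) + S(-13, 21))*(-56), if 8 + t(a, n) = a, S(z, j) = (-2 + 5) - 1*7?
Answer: 224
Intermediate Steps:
S(z, j) = -4 (S(z, j) = 3 - 7 = -4)
t(a, n) = -8 + a
(t(8, 15) + S(-13, 21))*(-56) = ((-8 + 8) - 4)*(-56) = (0 - 4)*(-56) = -4*(-56) = 224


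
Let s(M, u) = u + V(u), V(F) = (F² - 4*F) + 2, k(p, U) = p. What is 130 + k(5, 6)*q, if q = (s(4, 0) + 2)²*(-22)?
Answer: -1630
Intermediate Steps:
V(F) = 2 + F² - 4*F
s(M, u) = 2 + u² - 3*u (s(M, u) = u + (2 + u² - 4*u) = 2 + u² - 3*u)
q = -352 (q = ((2 + 0² - 3*0) + 2)²*(-22) = ((2 + 0 + 0) + 2)²*(-22) = (2 + 2)²*(-22) = 4²*(-22) = 16*(-22) = -352)
130 + k(5, 6)*q = 130 + 5*(-352) = 130 - 1760 = -1630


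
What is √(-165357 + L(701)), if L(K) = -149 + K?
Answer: I*√164805 ≈ 405.96*I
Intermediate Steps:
√(-165357 + L(701)) = √(-165357 + (-149 + 701)) = √(-165357 + 552) = √(-164805) = I*√164805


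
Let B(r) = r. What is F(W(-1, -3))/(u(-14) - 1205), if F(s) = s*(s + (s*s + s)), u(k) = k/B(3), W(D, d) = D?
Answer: -3/3629 ≈ -0.00082667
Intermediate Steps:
u(k) = k/3
F(s) = s*(s**2 + 2*s) (F(s) = s*(s + (s**2 + s)) = s*(s + (s + s**2)) = s*(s**2 + 2*s))
F(W(-1, -3))/(u(-14) - 1205) = ((-1)**2*(2 - 1))/((1/3)*(-14) - 1205) = (1*1)/(-14/3 - 1205) = 1/(-3629/3) = 1*(-3/3629) = -3/3629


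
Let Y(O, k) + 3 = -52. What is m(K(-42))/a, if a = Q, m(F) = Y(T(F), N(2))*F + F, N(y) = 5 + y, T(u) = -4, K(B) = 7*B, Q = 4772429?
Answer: 15876/4772429 ≈ 0.0033266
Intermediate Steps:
Y(O, k) = -55 (Y(O, k) = -3 - 52 = -55)
m(F) = -54*F (m(F) = -55*F + F = -54*F)
a = 4772429
m(K(-42))/a = -378*(-42)/4772429 = -54*(-294)*(1/4772429) = 15876*(1/4772429) = 15876/4772429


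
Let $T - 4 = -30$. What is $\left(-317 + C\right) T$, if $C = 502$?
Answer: $-4810$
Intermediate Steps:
$T = -26$ ($T = 4 - 30 = -26$)
$\left(-317 + C\right) T = \left(-317 + 502\right) \left(-26\right) = 185 \left(-26\right) = -4810$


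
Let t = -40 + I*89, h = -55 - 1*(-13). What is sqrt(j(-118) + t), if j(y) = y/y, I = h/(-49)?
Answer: 3*sqrt(203)/7 ≈ 6.1062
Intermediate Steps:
h = -42 (h = -55 + 13 = -42)
I = 6/7 (I = -42/(-49) = -42*(-1/49) = 6/7 ≈ 0.85714)
t = 254/7 (t = -40 + (6/7)*89 = -40 + 534/7 = 254/7 ≈ 36.286)
j(y) = 1
sqrt(j(-118) + t) = sqrt(1 + 254/7) = sqrt(261/7) = 3*sqrt(203)/7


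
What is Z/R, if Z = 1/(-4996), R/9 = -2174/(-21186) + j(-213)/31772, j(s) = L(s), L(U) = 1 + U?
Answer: -9348911/40330769552 ≈ -0.00023181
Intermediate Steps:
j(s) = 1 + s
R = 8072612/9348911 (R = 9*(-2174/(-21186) + (1 - 213)/31772) = 9*(-2174*(-1/21186) - 212*1/31772) = 9*(1087/10593 - 53/7943) = 9*(8072612/84140199) = 8072612/9348911 ≈ 0.86348)
Z = -1/4996 ≈ -0.00020016
Z/R = -1/(4996*8072612/9348911) = -1/4996*9348911/8072612 = -9348911/40330769552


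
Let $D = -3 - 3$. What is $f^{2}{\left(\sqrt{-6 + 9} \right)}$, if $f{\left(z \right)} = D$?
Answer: $36$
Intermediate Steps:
$D = -6$
$f{\left(z \right)} = -6$
$f^{2}{\left(\sqrt{-6 + 9} \right)} = \left(-6\right)^{2} = 36$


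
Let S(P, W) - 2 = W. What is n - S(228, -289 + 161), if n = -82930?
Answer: -82804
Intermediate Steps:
S(P, W) = 2 + W
n - S(228, -289 + 161) = -82930 - (2 + (-289 + 161)) = -82930 - (2 - 128) = -82930 - 1*(-126) = -82930 + 126 = -82804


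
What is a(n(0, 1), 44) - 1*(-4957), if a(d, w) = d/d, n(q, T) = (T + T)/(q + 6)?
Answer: 4958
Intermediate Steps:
n(q, T) = 2*T/(6 + q) (n(q, T) = (2*T)/(6 + q) = 2*T/(6 + q))
a(d, w) = 1
a(n(0, 1), 44) - 1*(-4957) = 1 - 1*(-4957) = 1 + 4957 = 4958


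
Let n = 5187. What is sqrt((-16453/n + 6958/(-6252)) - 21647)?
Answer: I*sqrt(70276334136538530)/1801618 ≈ 147.14*I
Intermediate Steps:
sqrt((-16453/n + 6958/(-6252)) - 21647) = sqrt((-16453/5187 + 6958/(-6252)) - 21647) = sqrt((-16453*1/5187 + 6958*(-1/6252)) - 21647) = sqrt((-16453/5187 - 3479/3126) - 21647) = sqrt(-7719739/1801618 - 21647) = sqrt(-39007344585/1801618) = I*sqrt(70276334136538530)/1801618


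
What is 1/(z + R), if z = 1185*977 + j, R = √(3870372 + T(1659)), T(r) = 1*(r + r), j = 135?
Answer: 38596/44689407357 - √430410/446894073570 ≈ 8.6218e-7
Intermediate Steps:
T(r) = 2*r (T(r) = 1*(2*r) = 2*r)
R = 3*√430410 (R = √(3870372 + 2*1659) = √(3870372 + 3318) = √3873690 = 3*√430410 ≈ 1968.2)
z = 1157880 (z = 1185*977 + 135 = 1157745 + 135 = 1157880)
1/(z + R) = 1/(1157880 + 3*√430410)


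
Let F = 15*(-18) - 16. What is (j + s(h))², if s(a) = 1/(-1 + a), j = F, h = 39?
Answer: 118091689/1444 ≈ 81781.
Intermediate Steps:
F = -286 (F = -270 - 16 = -286)
j = -286
(j + s(h))² = (-286 + 1/(-1 + 39))² = (-286 + 1/38)² = (-10867/38)² = 118091689/1444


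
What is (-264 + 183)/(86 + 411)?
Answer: -81/497 ≈ -0.16298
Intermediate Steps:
(-264 + 183)/(86 + 411) = -81/497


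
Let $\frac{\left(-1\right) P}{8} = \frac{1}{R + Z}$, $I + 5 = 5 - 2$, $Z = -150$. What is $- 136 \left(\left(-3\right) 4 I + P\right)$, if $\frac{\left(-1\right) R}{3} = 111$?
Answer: $- \frac{1577600}{483} \approx -3266.3$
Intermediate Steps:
$R = -333$ ($R = \left(-3\right) 111 = -333$)
$I = -2$ ($I = -5 + \left(5 - 2\right) = -5 + 3 = -2$)
$P = \frac{8}{483}$ ($P = - \frac{8}{-333 - 150} = - \frac{8}{-483} = \left(-8\right) \left(- \frac{1}{483}\right) = \frac{8}{483} \approx 0.016563$)
$- 136 \left(\left(-3\right) 4 I + P\right) = - 136 \left(\left(-3\right) 4 \left(-2\right) + \frac{8}{483}\right) = - 136 \left(\left(-12\right) \left(-2\right) + \frac{8}{483}\right) = - 136 \left(24 + \frac{8}{483}\right) = \left(-136\right) \frac{11600}{483} = - \frac{1577600}{483}$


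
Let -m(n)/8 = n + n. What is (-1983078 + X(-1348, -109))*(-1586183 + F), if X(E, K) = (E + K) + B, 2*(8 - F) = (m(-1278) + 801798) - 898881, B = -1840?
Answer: 6149250883125/2 ≈ 3.0746e+12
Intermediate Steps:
m(n) = -16*n (m(n) = -8*(n + n) = -16*n)
F = 76651/2 (F = 8 - ((-16*(-1278) + 801798) - 898881)/2 = 8 - ((20448 + 801798) - 898881)/2 = 8 - (822246 - 898881)/2 = 8 - 1/2*(-76635) = 8 + 76635/2 = 76651/2 ≈ 38326.)
X(E, K) = -1840 + E + K (X(E, K) = (E + K) - 1840 = -1840 + E + K)
(-1983078 + X(-1348, -109))*(-1586183 + F) = (-1983078 + (-1840 - 1348 - 109))*(-1586183 + 76651/2) = (-1983078 - 3297)*(-3095715/2) = -1986375*(-3095715/2) = 6149250883125/2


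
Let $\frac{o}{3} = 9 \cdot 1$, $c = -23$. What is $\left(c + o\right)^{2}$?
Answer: $16$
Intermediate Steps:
$o = 27$ ($o = 3 \cdot 9 \cdot 1 = 3 \cdot 9 = 27$)
$\left(c + o\right)^{2} = \left(-23 + 27\right)^{2} = 4^{2} = 16$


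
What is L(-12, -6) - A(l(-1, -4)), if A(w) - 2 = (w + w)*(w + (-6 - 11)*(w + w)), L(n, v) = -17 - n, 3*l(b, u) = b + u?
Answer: 529/3 ≈ 176.33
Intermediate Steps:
l(b, u) = b/3 + u/3 (l(b, u) = (b + u)/3 = b/3 + u/3)
A(w) = 2 - 66*w² (A(w) = 2 + (w + w)*(w + (-6 - 11)*(w + w)) = 2 + (2*w)*(w - 34*w) = 2 + (2*w)*(-33*w) = 2 - 66*w²)
L(-12, -6) - A(l(-1, -4)) = (-17 - 1*(-12)) - (2 - 66*((⅓)*(-1) + (⅓)*(-4))²) = (-17 + 12) - (2 - 66*(-⅓ - 4/3)²) = -5 - (2 - 66*(-5/3)²) = -5 - (2 - 66*25/9) = -5 - (2 - 550/3) = -5 - 1*(-544/3) = -5 + 544/3 = 529/3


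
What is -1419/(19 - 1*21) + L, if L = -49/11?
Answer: 15511/22 ≈ 705.04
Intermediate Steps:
L = -49/11 (L = -49*1/11 = -49/11 ≈ -4.4545)
-1419/(19 - 1*21) + L = -1419/(19 - 1*21) - 49/11 = -1419/(19 - 21) - 49/11 = -1419/(-2) - 49/11 = -1419*(-1)/2 - 49/11 = -33*(-43/2) - 49/11 = 1419/2 - 49/11 = 15511/22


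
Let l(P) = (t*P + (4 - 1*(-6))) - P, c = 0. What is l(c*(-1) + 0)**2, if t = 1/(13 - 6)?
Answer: 100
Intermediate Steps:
t = 1/7 ≈ 0.14286
l(P) = 10 - 6*P/7 (l(P) = (P/7 + (4 - 1*(-6))) - P = (P/7 + (4 + 6)) - P = (P/7 + 10) - P = (10 + P/7) - P = 10 - 6*P/7)
l(c*(-1) + 0)**2 = (10 - 6*(0*(-1) + 0)/7)**2 = (10 - 6*(0 + 0)/7)**2 = (10 - 6/7*0)**2 = (10 + 0)**2 = 10**2 = 100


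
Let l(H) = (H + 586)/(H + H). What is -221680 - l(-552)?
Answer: -122367343/552 ≈ -2.2168e+5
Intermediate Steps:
l(H) = (586 + H)/(2*H) (l(H) = (586 + H)/((2*H)) = (586 + H)*(1/(2*H)) = (586 + H)/(2*H))
-221680 - l(-552) = -221680 - (586 - 552)/(2*(-552)) = -221680 - (-1)*34/(2*552) = -221680 - 1*(-17/552) = -221680 + 17/552 = -122367343/552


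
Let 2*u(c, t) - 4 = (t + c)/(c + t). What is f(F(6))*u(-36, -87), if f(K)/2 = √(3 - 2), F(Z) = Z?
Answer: 5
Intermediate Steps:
u(c, t) = 5/2 (u(c, t) = 2 + ((t + c)/(c + t))/2 = 2 + ((c + t)/(c + t))/2 = 2 + (½)*1 = 2 + ½ = 5/2)
f(K) = 2 (f(K) = 2*√(3 - 2) = 2*√1 = 2*1 = 2)
f(F(6))*u(-36, -87) = 2*(5/2) = 5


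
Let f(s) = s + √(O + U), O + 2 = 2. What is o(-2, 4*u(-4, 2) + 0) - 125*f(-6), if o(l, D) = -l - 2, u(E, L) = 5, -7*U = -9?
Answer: 750 - 375*√7/7 ≈ 608.26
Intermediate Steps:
U = 9/7 (U = -⅐*(-9) = 9/7 ≈ 1.2857)
O = 0 (O = -2 + 2 = 0)
o(l, D) = -2 - l
f(s) = s + 3*√7/7 (f(s) = s + √(0 + 9/7) = s + √(9/7) = s + 3*√7/7)
o(-2, 4*u(-4, 2) + 0) - 125*f(-6) = (-2 - 1*(-2)) - 125*(-6 + 3*√7/7) = (-2 + 2) + (750 - 375*√7/7) = 0 + (750 - 375*√7/7) = 750 - 375*√7/7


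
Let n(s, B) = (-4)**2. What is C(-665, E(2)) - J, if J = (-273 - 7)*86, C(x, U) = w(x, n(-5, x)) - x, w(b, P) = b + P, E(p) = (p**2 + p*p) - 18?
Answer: 24096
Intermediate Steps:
n(s, B) = 16
E(p) = -18 + 2*p**2 (E(p) = (p**2 + p**2) - 18 = 2*p**2 - 18 = -18 + 2*p**2)
w(b, P) = P + b
C(x, U) = 16 (C(x, U) = (16 + x) - x = 16)
J = -24080 (J = -280*86 = -24080)
C(-665, E(2)) - J = 16 - 1*(-24080) = 16 + 24080 = 24096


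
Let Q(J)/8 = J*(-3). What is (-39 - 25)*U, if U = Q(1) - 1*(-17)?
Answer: 448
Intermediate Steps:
Q(J) = -24*J (Q(J) = 8*(J*(-3)) = 8*(-3*J) = -24*J)
U = -7 (U = -24*1 - 1*(-17) = -24 + 17 = -7)
(-39 - 25)*U = (-39 - 25)*(-7) = -64*(-7) = 448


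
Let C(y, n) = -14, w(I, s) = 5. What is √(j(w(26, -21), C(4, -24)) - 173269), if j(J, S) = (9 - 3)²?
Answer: I*√173233 ≈ 416.21*I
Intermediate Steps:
j(J, S) = 36 (j(J, S) = 6² = 36)
√(j(w(26, -21), C(4, -24)) - 173269) = √(36 - 173269) = √(-173233) = I*√173233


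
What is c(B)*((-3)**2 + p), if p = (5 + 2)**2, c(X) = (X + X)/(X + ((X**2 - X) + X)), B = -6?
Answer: -116/5 ≈ -23.200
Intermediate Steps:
c(X) = 2*X/(X + X**2) (c(X) = (2*X)/(X + X**2) = 2*X/(X + X**2))
p = 49 (p = 7**2 = 49)
c(B)*((-3)**2 + p) = (2/(1 - 6))*((-3)**2 + 49) = (2/(-5))*(9 + 49) = (2*(-1/5))*58 = -2/5*58 = -116/5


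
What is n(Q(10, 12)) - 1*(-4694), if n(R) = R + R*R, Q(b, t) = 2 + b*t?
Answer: 19700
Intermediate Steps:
n(R) = R + R²
n(Q(10, 12)) - 1*(-4694) = (2 + 10*12)*(1 + (2 + 10*12)) - 1*(-4694) = (2 + 120)*(1 + (2 + 120)) + 4694 = 122*(1 + 122) + 4694 = 122*123 + 4694 = 15006 + 4694 = 19700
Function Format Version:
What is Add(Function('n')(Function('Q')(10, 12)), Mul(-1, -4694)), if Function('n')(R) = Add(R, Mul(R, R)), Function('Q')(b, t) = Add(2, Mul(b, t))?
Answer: 19700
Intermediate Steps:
Function('n')(R) = Add(R, Pow(R, 2))
Add(Function('n')(Function('Q')(10, 12)), Mul(-1, -4694)) = Add(Mul(Add(2, Mul(10, 12)), Add(1, Add(2, Mul(10, 12)))), Mul(-1, -4694)) = Add(Mul(Add(2, 120), Add(1, Add(2, 120))), 4694) = Add(Mul(122, Add(1, 122)), 4694) = Add(Mul(122, 123), 4694) = Add(15006, 4694) = 19700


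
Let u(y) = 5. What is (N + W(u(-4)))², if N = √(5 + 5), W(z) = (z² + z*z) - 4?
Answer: (46 + √10)² ≈ 2416.9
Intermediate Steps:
W(z) = -4 + 2*z² (W(z) = (z² + z²) - 4 = 2*z² - 4 = -4 + 2*z²)
N = √10 ≈ 3.1623
(N + W(u(-4)))² = (√10 + (-4 + 2*5²))² = (√10 + (-4 + 2*25))² = (√10 + (-4 + 50))² = (√10 + 46)² = (46 + √10)²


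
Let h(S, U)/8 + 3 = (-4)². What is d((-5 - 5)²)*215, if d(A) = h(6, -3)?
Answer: 22360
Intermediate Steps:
h(S, U) = 104 (h(S, U) = -24 + 8*(-4)² = -24 + 8*16 = -24 + 128 = 104)
d(A) = 104
d((-5 - 5)²)*215 = 104*215 = 22360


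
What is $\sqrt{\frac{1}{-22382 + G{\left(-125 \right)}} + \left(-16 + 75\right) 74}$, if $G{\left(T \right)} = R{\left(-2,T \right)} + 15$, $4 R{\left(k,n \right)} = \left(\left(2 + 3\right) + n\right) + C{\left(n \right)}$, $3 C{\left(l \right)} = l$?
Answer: $\frac{\sqrt{315667447778818}}{268889} \approx 66.076$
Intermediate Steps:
$C{\left(l \right)} = \frac{l}{3}$
$R{\left(k,n \right)} = \frac{5}{4} + \frac{n}{3}$ ($R{\left(k,n \right)} = \frac{\left(\left(2 + 3\right) + n\right) + \frac{n}{3}}{4} = \frac{\left(5 + n\right) + \frac{n}{3}}{4} = \frac{5 + \frac{4 n}{3}}{4} = \frac{5}{4} + \frac{n}{3}$)
$G{\left(T \right)} = \frac{65}{4} + \frac{T}{3}$ ($G{\left(T \right)} = \left(\frac{5}{4} + \frac{T}{3}\right) + 15 = \frac{65}{4} + \frac{T}{3}$)
$\sqrt{\frac{1}{-22382 + G{\left(-125 \right)}} + \left(-16 + 75\right) 74} = \sqrt{\frac{1}{-22382 + \left(\frac{65}{4} + \frac{1}{3} \left(-125\right)\right)} + \left(-16 + 75\right) 74} = \sqrt{\frac{1}{-22382 + \left(\frac{65}{4} - \frac{125}{3}\right)} + 59 \cdot 74} = \sqrt{\frac{1}{-22382 - \frac{305}{12}} + 4366} = \sqrt{\frac{1}{- \frac{268889}{12}} + 4366} = \sqrt{- \frac{12}{268889} + 4366} = \sqrt{\frac{1173969362}{268889}} = \frac{\sqrt{315667447778818}}{268889}$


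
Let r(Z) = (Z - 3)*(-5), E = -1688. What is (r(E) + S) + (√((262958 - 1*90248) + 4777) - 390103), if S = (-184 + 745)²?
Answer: -66927 + √177487 ≈ -66506.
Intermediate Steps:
r(Z) = 15 - 5*Z (r(Z) = (-3 + Z)*(-5) = 15 - 5*Z)
S = 314721 (S = 561² = 314721)
(r(E) + S) + (√((262958 - 1*90248) + 4777) - 390103) = ((15 - 5*(-1688)) + 314721) + (√((262958 - 1*90248) + 4777) - 390103) = ((15 + 8440) + 314721) + (√((262958 - 90248) + 4777) - 390103) = (8455 + 314721) + (√(172710 + 4777) - 390103) = 323176 + (√177487 - 390103) = 323176 + (-390103 + √177487) = -66927 + √177487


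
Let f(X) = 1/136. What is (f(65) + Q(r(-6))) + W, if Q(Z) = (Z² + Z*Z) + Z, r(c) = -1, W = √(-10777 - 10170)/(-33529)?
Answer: 137/136 - I*√20947/33529 ≈ 1.0074 - 0.0043166*I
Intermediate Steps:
W = -I*√20947/33529 (W = √(-20947)*(-1/33529) = (I*√20947)*(-1/33529) = -I*√20947/33529 ≈ -0.0043166*I)
Q(Z) = Z + 2*Z² (Q(Z) = (Z² + Z²) + Z = 2*Z² + Z = Z + 2*Z²)
f(X) = 1/136
(f(65) + Q(r(-6))) + W = (1/136 - (1 + 2*(-1))) - I*√20947/33529 = (1/136 - (1 - 2)) - I*√20947/33529 = (1/136 - 1*(-1)) - I*√20947/33529 = (1/136 + 1) - I*√20947/33529 = 137/136 - I*√20947/33529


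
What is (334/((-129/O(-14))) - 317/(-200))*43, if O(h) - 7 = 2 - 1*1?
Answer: -493507/600 ≈ -822.51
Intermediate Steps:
O(h) = 8 (O(h) = 7 + (2 - 1*1) = 7 + (2 - 1) = 7 + 1 = 8)
(334/((-129/O(-14))) - 317/(-200))*43 = (334/((-129/8)) - 317/(-200))*43 = (334/((-129*⅛)) - 317*(-1/200))*43 = (334/(-129/8) + 317/200)*43 = (334*(-8/129) + 317/200)*43 = (-2672/129 + 317/200)*43 = -493507/25800*43 = -493507/600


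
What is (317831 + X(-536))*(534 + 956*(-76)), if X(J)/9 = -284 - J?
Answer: -23086180078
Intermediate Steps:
X(J) = -2556 - 9*J (X(J) = 9*(-284 - J) = -2556 - 9*J)
(317831 + X(-536))*(534 + 956*(-76)) = (317831 + (-2556 - 9*(-536)))*(534 + 956*(-76)) = (317831 + (-2556 + 4824))*(534 - 72656) = (317831 + 2268)*(-72122) = 320099*(-72122) = -23086180078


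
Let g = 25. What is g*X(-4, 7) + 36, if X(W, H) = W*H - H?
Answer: -839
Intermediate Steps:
X(W, H) = -H + H*W (X(W, H) = H*W - H = -H + H*W)
g*X(-4, 7) + 36 = 25*(7*(-1 - 4)) + 36 = 25*(7*(-5)) + 36 = 25*(-35) + 36 = -875 + 36 = -839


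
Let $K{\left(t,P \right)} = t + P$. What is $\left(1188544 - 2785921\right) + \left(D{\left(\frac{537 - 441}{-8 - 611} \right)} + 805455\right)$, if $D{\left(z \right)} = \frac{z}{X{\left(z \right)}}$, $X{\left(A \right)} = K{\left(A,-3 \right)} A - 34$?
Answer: $- \frac{5084133666834}{6419993} \approx -7.9192 \cdot 10^{5}$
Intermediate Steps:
$K{\left(t,P \right)} = P + t$
$X{\left(A \right)} = -34 + A \left(-3 + A\right)$ ($X{\left(A \right)} = \left(-3 + A\right) A - 34 = A \left(-3 + A\right) - 34 = -34 + A \left(-3 + A\right)$)
$D{\left(z \right)} = \frac{z}{-34 + z \left(-3 + z\right)}$
$\left(1188544 - 2785921\right) + \left(D{\left(\frac{537 - 441}{-8 - 611} \right)} + 805455\right) = \left(1188544 - 2785921\right) + \left(\frac{\left(537 - 441\right) \frac{1}{-8 - 611}}{-34 + \frac{537 - 441}{-8 - 611} \left(-3 + \frac{537 - 441}{-8 - 611}\right)} + 805455\right) = -1597377 + \left(\frac{96 \frac{1}{-619}}{-34 + \frac{96}{-619} \left(-3 + \frac{96}{-619}\right)} + 805455\right) = -1597377 + \left(\frac{96 \left(- \frac{1}{619}\right)}{-34 + 96 \left(- \frac{1}{619}\right) \left(-3 + 96 \left(- \frac{1}{619}\right)\right)} + 805455\right) = -1597377 + \left(- \frac{96}{619 \left(-34 - \frac{96 \left(-3 - \frac{96}{619}\right)}{619}\right)} + 805455\right) = -1597377 + \left(- \frac{96}{619 \left(-34 - - \frac{187488}{383161}\right)} + 805455\right) = -1597377 + \left(- \frac{96}{619 \left(-34 + \frac{187488}{383161}\right)} + 805455\right) = -1597377 + \left(- \frac{96}{619 \left(- \frac{12839986}{383161}\right)} + 805455\right) = -1597377 + \left(\left(- \frac{96}{619}\right) \left(- \frac{383161}{12839986}\right) + 805455\right) = -1597377 + \left(\frac{29712}{6419993} + 805455\right) = -1597377 + \frac{5171015491527}{6419993} = - \frac{5084133666834}{6419993}$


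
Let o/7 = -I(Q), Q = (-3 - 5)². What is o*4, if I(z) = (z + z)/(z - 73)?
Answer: 3584/9 ≈ 398.22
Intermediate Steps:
Q = 64 (Q = (-8)² = 64)
I(z) = 2*z/(-73 + z) (I(z) = (2*z)/(-73 + z) = 2*z/(-73 + z))
o = 896/9 (o = 7*(-2*64/(-73 + 64)) = 7*(-2*64/(-9)) = 7*(-2*64*(-1)/9) = 7*(-1*(-128/9)) = 7*(128/9) = 896/9 ≈ 99.556)
o*4 = (896/9)*4 = 3584/9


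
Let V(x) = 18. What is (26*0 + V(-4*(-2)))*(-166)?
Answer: -2988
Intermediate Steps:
(26*0 + V(-4*(-2)))*(-166) = (26*0 + 18)*(-166) = (0 + 18)*(-166) = 18*(-166) = -2988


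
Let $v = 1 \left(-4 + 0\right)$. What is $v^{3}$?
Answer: $-64$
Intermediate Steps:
$v = -4$ ($v = 1 \left(-4\right) = -4$)
$v^{3} = \left(-4\right)^{3} = -64$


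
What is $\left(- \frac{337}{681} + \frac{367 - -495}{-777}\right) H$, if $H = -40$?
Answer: $\frac{3772760}{58793} \approx 64.17$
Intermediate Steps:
$\left(- \frac{337}{681} + \frac{367 - -495}{-777}\right) H = \left(- \frac{337}{681} + \frac{367 - -495}{-777}\right) \left(-40\right) = \left(\left(-337\right) \frac{1}{681} + \left(367 + 495\right) \left(- \frac{1}{777}\right)\right) \left(-40\right) = \left(- \frac{337}{681} + 862 \left(- \frac{1}{777}\right)\right) \left(-40\right) = \left(- \frac{337}{681} - \frac{862}{777}\right) \left(-40\right) = \left(- \frac{94319}{58793}\right) \left(-40\right) = \frac{3772760}{58793}$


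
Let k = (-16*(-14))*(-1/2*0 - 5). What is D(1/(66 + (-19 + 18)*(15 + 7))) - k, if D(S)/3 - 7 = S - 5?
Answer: 49547/44 ≈ 1126.1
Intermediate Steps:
D(S) = 6 + 3*S (D(S) = 21 + 3*(S - 5) = 21 + 3*(-5 + S) = 21 + (-15 + 3*S) = 6 + 3*S)
k = -1120 (k = 224*(-1*½*0 - 5) = 224*(-½*0 - 5) = 224*(0 - 5) = 224*(-5) = -1120)
D(1/(66 + (-19 + 18)*(15 + 7))) - k = (6 + 3/(66 + (-19 + 18)*(15 + 7))) - 1*(-1120) = (6 + 3/(66 - 1*22)) + 1120 = (6 + 3/(66 - 22)) + 1120 = (6 + 3/44) + 1120 = 267/44 + 1120 = 49547/44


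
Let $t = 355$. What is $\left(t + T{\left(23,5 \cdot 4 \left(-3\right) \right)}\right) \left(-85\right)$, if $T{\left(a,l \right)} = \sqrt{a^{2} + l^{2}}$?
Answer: $-30175 - 85 \sqrt{4129} \approx -35637.0$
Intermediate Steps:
$\left(t + T{\left(23,5 \cdot 4 \left(-3\right) \right)}\right) \left(-85\right) = \left(355 + \sqrt{23^{2} + \left(5 \cdot 4 \left(-3\right)\right)^{2}}\right) \left(-85\right) = \left(355 + \sqrt{529 + \left(5 \left(-12\right)\right)^{2}}\right) \left(-85\right) = \left(355 + \sqrt{529 + \left(-60\right)^{2}}\right) \left(-85\right) = \left(355 + \sqrt{529 + 3600}\right) \left(-85\right) = \left(355 + \sqrt{4129}\right) \left(-85\right) = -30175 - 85 \sqrt{4129}$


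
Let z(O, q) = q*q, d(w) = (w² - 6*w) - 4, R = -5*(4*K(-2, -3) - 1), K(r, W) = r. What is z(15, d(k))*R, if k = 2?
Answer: 6480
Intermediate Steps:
R = 45 (R = -5*(4*(-2) - 1) = -5*(-8 - 1) = -5*(-9) = 45)
d(w) = -4 + w² - 6*w
z(O, q) = q²
z(15, d(k))*R = (-4 + 2² - 6*2)²*45 = (-4 + 4 - 12)²*45 = (-12)²*45 = 144*45 = 6480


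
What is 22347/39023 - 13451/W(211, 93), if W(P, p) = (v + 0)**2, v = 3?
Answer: -524697250/351207 ≈ -1494.0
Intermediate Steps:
W(P, p) = 9 (W(P, p) = (3 + 0)**2 = 3**2 = 9)
22347/39023 - 13451/W(211, 93) = 22347/39023 - 13451/9 = -524697250/351207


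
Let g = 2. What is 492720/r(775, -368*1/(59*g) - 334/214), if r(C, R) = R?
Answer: -1036847120/9847 ≈ -1.0530e+5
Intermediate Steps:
492720/r(775, -368*1/(59*g) - 334/214) = 492720/(-368/(2*59) - 334/214) = 492720/(-368/118 - 334*1/214) = 492720/(-368*1/118 - 167/107) = 492720/(-184/59 - 167/107) = 492720/(-29541/6313) = 492720*(-6313/29541) = -1036847120/9847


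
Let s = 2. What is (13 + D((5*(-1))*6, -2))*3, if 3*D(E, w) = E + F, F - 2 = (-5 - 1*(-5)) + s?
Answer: 13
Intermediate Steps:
F = 4 (F = 2 + ((-5 - 1*(-5)) + 2) = 2 + ((-5 + 5) + 2) = 2 + (0 + 2) = 2 + 2 = 4)
D(E, w) = 4/3 + E/3 (D(E, w) = (E + 4)/3 = (4 + E)/3 = 4/3 + E/3)
(13 + D((5*(-1))*6, -2))*3 = (13 + (4/3 + ((5*(-1))*6)/3))*3 = (13 + (4/3 + (-5*6)/3))*3 = (13 + (4/3 + (1/3)*(-30)))*3 = (13 + (4/3 - 10))*3 = (13 - 26/3)*3 = (13/3)*3 = 13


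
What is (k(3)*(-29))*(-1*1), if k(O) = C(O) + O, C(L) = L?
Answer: 174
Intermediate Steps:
k(O) = 2*O (k(O) = O + O = 2*O)
(k(3)*(-29))*(-1*1) = ((2*3)*(-29))*(-1*1) = (6*(-29))*(-1) = -174*(-1) = 174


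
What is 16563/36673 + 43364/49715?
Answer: 2413717517/1823198195 ≈ 1.3239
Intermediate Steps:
16563/36673 + 43364/49715 = 2413717517/1823198195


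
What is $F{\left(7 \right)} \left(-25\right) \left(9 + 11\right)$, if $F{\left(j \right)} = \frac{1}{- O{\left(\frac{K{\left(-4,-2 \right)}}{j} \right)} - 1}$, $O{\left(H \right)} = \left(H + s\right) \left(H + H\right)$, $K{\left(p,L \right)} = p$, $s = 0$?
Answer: $\frac{24500}{81} \approx 302.47$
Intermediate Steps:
$O{\left(H \right)} = 2 H^{2}$ ($O{\left(H \right)} = \left(H + 0\right) \left(H + H\right) = H 2 H = 2 H^{2}$)
$F{\left(j \right)} = \frac{1}{-1 - \frac{32}{j^{2}}}$ ($F{\left(j \right)} = \frac{1}{- 2 \left(- \frac{4}{j}\right)^{2} - 1} = \frac{1}{- 2 \frac{16}{j^{2}} - 1} = \frac{1}{- \frac{32}{j^{2}} - 1} = \frac{1}{-1 - \frac{32}{j^{2}}}$)
$F{\left(7 \right)} \left(-25\right) \left(9 + 11\right) = - \frac{7^{2}}{32 + 7^{2}} \left(-25\right) \left(9 + 11\right) = \left(-1\right) 49 \frac{1}{32 + 49} \left(-25\right) 20 = \left(-1\right) 49 \cdot \frac{1}{81} \left(-25\right) 20 = \left(- \frac{49}{81}\right) \left(-25\right) 20 = \frac{1225}{81} \cdot 20 = \frac{24500}{81}$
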